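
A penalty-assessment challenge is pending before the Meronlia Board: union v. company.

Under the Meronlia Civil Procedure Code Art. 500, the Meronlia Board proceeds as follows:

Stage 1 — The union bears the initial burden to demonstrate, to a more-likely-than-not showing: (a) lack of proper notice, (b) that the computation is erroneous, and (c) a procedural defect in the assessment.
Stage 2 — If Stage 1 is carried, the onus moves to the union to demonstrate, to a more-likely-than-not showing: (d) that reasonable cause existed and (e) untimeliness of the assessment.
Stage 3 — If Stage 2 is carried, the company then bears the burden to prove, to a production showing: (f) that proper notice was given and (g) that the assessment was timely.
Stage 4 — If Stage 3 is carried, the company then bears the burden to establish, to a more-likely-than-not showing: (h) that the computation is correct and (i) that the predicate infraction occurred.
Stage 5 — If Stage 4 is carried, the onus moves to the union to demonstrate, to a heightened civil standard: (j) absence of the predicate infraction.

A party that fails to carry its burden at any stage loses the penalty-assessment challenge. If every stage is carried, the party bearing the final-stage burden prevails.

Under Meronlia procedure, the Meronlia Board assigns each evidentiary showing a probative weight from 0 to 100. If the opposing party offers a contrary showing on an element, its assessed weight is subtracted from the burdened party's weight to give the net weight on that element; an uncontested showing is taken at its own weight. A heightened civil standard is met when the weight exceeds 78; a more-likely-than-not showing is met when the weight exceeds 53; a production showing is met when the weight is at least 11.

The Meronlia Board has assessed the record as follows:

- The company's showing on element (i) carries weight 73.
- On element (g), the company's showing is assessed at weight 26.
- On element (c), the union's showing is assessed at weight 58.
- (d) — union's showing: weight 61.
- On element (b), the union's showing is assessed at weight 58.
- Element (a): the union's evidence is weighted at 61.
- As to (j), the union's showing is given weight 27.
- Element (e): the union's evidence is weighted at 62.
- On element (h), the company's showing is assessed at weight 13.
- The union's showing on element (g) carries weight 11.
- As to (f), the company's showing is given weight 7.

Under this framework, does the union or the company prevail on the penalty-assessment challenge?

union

At Stage 1 the union must meet a more-likely-than-not showing (weight exceeds 53): on (a) the weight is 61, > 53, so (a) meets the standard; on (b) the weight is 58, which does exceed 53, so (b) meets the standard; on (c) the weight is 58, which does exceed 53, so (c) meets the standard.
  Stage 1 is satisfied; the union continues to bear the burden.
At Stage 2 the union must meet a more-likely-than-not showing (weight exceeds 53): on (d) the weight is 61, > 53, so (d) meets the standard; on (e) the weight is 62, > 53, so (e) meets the standard.
  The union carries Stage 2; the company now bears the burden.
At Stage 3 the company must meet a production showing (weight is at least 11): on (f) the weight is 7, < 11, so (f) does not meet the standard; on (g) the weight is 26 less the opposing 11 gives net 15, which does reach 11, so (g) meets the standard.
  The company does not carry Stage 3.
The union prevails.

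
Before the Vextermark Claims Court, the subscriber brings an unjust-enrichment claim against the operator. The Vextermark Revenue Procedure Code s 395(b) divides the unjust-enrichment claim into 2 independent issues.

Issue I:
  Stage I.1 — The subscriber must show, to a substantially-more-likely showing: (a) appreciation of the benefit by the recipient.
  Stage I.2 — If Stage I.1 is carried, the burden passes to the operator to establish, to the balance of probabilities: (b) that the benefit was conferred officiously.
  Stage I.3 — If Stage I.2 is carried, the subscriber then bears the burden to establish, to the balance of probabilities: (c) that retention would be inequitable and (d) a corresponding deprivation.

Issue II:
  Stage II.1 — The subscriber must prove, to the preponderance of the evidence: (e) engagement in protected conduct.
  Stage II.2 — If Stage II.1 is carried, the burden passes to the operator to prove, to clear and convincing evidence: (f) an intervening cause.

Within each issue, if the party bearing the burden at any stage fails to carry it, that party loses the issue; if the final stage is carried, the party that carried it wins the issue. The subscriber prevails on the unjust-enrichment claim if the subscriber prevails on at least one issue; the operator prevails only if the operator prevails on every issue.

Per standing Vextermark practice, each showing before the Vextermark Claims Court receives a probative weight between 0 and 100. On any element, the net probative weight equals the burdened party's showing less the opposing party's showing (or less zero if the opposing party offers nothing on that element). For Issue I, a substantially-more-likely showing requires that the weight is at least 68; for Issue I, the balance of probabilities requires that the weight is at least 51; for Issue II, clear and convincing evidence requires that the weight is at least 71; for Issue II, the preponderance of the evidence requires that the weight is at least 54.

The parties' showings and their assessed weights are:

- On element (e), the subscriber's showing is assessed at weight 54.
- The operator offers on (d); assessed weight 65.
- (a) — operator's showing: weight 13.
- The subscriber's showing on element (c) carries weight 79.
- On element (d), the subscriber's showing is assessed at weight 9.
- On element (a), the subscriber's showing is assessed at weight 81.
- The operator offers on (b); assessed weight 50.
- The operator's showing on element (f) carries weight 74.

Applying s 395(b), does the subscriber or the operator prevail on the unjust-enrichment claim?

subscriber

— Issue I —
Stage I.1 (subscriber, a substantially-more-likely showing, weight is at least 68): (a) net 81−13=68 ≥ 68 — meets.
  Stage I.1 carried; the burden shifts to the operator.
Stage I.2 (operator, the balance of probabilities, weight is at least 51): (b) 50 < 51 — fails.
  Stage I.2 not carried; the operator fails its burden.
The subscriber prevails on this issue.
— Issue II —
Stage II.1 (subscriber, the preponderance of the evidence, weight is at least 54): (e) 54 ≥ 54 — meets.
  The subscriber carries Stage II.1; the operator now bears the burden.
Stage II.2 (operator, clear and convincing evidence, weight is at least 71): (f) 74 ≥ 71 — meets.
  The operator carries the last stage.
Every stage carried; the operator prevails on this issue.
Per-issue: Issue I → subscriber; Issue II → operator. The subscriber must prevail on at least one issue; overall, the subscriber prevails.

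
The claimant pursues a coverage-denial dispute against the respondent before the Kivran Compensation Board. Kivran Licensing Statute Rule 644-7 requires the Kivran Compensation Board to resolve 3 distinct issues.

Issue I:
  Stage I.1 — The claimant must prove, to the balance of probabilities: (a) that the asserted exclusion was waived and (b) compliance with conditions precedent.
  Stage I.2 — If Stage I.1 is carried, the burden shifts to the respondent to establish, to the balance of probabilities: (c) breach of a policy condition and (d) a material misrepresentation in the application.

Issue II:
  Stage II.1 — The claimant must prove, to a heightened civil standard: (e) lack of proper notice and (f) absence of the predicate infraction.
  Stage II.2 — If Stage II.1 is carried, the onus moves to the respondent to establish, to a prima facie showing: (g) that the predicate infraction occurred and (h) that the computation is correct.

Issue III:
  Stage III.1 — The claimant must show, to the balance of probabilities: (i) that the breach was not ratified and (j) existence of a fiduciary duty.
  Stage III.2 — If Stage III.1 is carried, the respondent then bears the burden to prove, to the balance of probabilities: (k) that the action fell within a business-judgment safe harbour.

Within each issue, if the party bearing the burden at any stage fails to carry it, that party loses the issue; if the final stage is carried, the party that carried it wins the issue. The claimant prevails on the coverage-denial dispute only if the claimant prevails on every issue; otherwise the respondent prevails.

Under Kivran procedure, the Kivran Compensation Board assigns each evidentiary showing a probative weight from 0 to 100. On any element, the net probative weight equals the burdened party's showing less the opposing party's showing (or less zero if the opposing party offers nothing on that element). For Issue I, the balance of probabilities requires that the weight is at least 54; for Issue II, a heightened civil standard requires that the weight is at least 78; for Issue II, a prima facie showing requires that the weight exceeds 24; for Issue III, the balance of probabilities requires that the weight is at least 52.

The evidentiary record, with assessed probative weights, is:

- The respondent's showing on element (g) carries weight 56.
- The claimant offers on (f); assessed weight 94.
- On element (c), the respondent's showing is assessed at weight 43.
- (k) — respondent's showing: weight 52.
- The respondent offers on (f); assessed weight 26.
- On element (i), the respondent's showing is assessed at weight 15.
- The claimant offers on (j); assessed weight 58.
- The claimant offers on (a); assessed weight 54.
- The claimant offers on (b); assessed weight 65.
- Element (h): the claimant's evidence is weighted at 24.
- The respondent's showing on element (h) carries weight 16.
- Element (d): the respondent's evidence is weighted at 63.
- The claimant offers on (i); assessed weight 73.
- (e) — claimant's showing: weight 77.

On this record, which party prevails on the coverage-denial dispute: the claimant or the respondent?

respondent

— Issue I —
Stage I.1 — burden on claimant; standard: the balance of probabilities (weight is at least 54).
    (a): 54 ≥ 54 [met]
    (b): 65 ≥ 54 [met]
  The claimant carries Stage I.1; the respondent now bears the burden.
Stage I.2 — burden on respondent; standard: the balance of probabilities (weight is at least 54).
    (c): 43 < 54 [not met]
    (d): 63 ≥ 54 [met]
  Stage I.2 not carried; the respondent fails its burden.
The claimant prevails on this issue.
— Issue II —
At Stage II.1 the claimant must meet a heightened civil standard (weight is at least 78): on (e) the weight is 77, < 78, so (e) does not meet the standard; on (f) the weight is 94 less the opposing 26 gives net 68, < 78, so (f) does not meet the standard.
  Stage II.1 not carried; the claimant fails its burden.
The analysis ends at Stage II.1; the respondent prevails on this issue.
— Issue III —
Stage III.1 — burden on claimant; standard: the balance of probabilities (weight is at least 52).
    (i): 73 − 15 = 58 ≥ 52 [met]
    (j): 58 ≥ 52 [met]
  The claimant carries Stage III.1; the respondent now bears the burden.
Stage III.2 — burden on respondent; standard: the balance of probabilities (weight is at least 52).
    (k): 52 ≥ 52 [met]
  All elements met at the final stage.
All stages carried — the respondent prevails on this issue.
Per-issue: Issue I → claimant; Issue II → respondent; Issue III → respondent. The claimant must prevail on every issue; overall, the respondent prevails.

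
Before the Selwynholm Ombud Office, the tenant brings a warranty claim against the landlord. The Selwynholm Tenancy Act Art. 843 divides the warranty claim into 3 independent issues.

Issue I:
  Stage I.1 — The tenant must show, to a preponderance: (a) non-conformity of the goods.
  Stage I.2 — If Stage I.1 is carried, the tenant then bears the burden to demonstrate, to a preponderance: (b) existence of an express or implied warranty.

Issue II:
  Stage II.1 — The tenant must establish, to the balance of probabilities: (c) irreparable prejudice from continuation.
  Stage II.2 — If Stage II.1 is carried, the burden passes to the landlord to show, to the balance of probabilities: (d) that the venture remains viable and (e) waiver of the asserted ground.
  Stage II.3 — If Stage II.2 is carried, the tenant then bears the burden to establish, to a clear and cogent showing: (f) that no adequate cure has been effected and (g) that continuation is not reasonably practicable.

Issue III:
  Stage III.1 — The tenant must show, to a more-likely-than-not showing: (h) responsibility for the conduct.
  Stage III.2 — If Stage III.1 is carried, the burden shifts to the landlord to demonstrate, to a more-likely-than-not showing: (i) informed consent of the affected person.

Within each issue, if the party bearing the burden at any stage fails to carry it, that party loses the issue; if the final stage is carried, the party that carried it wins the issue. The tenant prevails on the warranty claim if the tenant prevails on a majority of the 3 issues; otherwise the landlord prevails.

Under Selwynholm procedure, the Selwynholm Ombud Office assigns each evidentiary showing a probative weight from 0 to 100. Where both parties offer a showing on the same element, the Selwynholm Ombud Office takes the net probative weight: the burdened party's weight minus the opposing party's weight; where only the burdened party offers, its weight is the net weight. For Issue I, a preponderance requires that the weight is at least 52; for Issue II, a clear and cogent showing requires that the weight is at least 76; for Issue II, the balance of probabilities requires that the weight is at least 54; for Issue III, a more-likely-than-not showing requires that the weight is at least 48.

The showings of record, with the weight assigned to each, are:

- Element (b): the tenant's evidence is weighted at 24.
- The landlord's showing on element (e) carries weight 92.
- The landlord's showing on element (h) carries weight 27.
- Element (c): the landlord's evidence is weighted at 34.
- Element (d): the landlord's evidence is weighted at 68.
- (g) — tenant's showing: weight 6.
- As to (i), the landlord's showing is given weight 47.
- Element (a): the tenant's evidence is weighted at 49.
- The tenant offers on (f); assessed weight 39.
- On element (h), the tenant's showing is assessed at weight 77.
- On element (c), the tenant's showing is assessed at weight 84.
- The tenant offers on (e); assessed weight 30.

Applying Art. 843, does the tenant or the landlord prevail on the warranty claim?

landlord

— Issue I —
Stage I.1 (tenant, a preponderance, weight is at least 52): (a) 49 < 52 — fails.
  Not every element is met, so the tenant fails to carry Stage I.1.
The landlord prevails on this issue.
— Issue II —
Stage II.1 (tenant, the balance of probabilities, weight is at least 54): (c) net 84−34=50 < 54 — fails.
  Stage II.1 not carried; the tenant fails its burden.
The analysis ends at Stage II.1; the landlord prevails on this issue.
— Issue III —
At Stage III.1 the tenant must meet a more-likely-than-not showing (weight is at least 48): on (h) the weight is 77 less the opposing 27 gives net 50, which does reach 48, so (h) meets the standard.
  Stage III.1 is satisfied; the onus moves to the landlord.
At Stage III.2 the landlord must meet a more-likely-than-not showing (weight is at least 48): on (i) the weight is 47, which does not reach 48, so (i) does not meet the standard.
  Stage III.2 not carried; the landlord fails its burden.
The analysis ends at Stage III.2; the tenant prevails on this issue.
Per-issue: Issue I → landlord; Issue II → landlord; Issue III → tenant. The tenant must prevail on a majority of issues; overall, the landlord prevails.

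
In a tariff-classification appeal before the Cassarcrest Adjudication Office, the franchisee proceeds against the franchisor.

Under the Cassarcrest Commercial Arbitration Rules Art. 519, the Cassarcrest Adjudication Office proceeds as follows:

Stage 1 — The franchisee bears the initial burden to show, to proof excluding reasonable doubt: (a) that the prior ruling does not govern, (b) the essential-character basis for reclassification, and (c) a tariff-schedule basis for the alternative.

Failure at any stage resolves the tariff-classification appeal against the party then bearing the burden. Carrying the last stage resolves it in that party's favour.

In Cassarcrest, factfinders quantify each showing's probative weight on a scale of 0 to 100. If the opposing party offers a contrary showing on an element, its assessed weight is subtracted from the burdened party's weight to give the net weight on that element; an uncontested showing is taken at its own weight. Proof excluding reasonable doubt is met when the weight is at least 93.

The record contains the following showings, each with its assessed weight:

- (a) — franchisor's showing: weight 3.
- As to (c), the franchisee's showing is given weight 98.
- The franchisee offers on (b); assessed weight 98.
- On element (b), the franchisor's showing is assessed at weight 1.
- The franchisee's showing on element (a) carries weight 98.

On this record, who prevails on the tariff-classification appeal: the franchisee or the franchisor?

franchisee

Stage 1 (franchisee, proof excluding reasonable doubt, weight is at least 93): (a) net 98−3=95 ≥ 93 — meets; (b) net 98−1=97 ≥ 93 — meets; (c) 98 ≥ 93 — meets.
  Stage 1 carried; the final stage is satisfied.
With every stage satisfied, the franchisee prevails.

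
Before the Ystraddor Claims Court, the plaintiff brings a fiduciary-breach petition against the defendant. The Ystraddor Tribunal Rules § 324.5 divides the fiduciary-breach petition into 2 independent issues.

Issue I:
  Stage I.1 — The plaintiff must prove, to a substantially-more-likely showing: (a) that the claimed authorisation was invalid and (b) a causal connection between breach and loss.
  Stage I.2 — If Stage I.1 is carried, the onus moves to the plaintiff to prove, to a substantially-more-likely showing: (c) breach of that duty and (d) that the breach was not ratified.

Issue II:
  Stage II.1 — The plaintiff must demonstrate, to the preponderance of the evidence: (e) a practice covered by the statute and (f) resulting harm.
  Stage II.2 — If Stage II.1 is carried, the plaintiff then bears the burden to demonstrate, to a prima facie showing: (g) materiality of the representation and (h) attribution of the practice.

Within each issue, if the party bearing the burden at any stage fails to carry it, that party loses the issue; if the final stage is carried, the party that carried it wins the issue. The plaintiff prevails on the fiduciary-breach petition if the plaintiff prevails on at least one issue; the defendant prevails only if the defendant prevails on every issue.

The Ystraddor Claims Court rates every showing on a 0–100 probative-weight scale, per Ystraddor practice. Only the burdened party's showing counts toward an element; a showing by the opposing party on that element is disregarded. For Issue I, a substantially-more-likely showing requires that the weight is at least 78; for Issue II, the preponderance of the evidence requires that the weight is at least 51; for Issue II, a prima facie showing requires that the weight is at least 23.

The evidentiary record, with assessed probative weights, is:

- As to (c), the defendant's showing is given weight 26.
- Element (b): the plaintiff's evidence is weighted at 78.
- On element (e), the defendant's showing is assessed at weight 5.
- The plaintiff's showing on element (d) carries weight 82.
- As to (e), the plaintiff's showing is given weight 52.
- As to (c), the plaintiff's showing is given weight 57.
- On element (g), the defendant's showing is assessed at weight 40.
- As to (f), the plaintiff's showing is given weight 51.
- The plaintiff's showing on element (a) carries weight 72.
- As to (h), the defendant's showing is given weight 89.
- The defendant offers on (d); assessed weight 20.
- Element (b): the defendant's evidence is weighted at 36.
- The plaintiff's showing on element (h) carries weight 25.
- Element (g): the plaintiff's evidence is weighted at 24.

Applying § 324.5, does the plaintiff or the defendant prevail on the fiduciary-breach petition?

plaintiff

— Issue I —
At Stage I.1 the plaintiff must meet a substantially-more-likely showing (weight is at least 78): on (a) the weight is 72, which does not reach 78, so (a) does not meet the standard; on (b) the weight is 78 (the defendant's 36 is given no effect), which does reach 78, so (b) meets the standard.
  Not every element is met, so the plaintiff fails to carry Stage I.1.
So the defendant prevails on this issue.
— Issue II —
Stage II.1 — burden on plaintiff; standard: the preponderance of the evidence (weight is at least 51).
    (e): 52 (defendant's 5 disregarded) ≥ 51 [met]
    (f): 51 ≥ 51 [met]
  All elements met. The plaintiff retains the burden for Stage II.2.
Stage II.2 — burden on plaintiff; standard: a prima facie showing (weight is at least 23).
    (g): 24 (defendant's 40 disregarded) ≥ 23 [met]
    (h): 25 (defendant's 89 disregarded) ≥ 23 [met]
  The plaintiff carries the last stage.
With every stage satisfied, the plaintiff prevails on this issue.
Per-issue: Issue I → defendant; Issue II → plaintiff. The plaintiff must prevail on at least one issue; overall, the plaintiff prevails.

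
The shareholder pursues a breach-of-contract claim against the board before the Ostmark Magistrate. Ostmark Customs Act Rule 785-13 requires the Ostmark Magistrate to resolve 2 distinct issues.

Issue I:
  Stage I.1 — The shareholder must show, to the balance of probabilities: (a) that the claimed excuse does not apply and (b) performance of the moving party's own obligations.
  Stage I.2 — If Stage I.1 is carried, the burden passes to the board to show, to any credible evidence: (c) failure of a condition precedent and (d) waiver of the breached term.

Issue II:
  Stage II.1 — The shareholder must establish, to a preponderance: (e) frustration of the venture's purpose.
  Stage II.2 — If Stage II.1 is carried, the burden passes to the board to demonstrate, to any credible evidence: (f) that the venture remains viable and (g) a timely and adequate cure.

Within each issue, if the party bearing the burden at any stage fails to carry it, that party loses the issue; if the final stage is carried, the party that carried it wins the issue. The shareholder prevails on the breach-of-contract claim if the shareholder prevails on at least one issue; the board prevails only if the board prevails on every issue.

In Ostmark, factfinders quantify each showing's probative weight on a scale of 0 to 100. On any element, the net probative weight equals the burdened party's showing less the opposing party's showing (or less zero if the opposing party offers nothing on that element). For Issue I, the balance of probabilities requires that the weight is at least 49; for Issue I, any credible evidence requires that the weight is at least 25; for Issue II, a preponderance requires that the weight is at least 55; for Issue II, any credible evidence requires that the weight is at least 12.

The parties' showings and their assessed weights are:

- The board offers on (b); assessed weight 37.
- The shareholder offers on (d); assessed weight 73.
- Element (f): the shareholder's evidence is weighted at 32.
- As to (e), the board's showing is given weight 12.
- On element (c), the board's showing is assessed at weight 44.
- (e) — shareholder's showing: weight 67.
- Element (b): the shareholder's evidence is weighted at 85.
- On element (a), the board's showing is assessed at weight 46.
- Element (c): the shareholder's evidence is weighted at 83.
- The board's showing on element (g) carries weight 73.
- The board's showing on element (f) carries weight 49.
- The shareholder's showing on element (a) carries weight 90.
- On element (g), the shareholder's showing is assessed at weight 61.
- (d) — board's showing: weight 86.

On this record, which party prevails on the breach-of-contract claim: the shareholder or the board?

— Issue I —
Stage I.1 — burden on shareholder; standard: the balance of probabilities (weight is at least 49).
    (a): 90 − 46 = 44 < 49 [not met]
    (b): 85 − 37 = 48 < 49 [not met]
  Not every element is met, so the shareholder fails to carry Stage I.1.
So the board prevails on this issue.
— Issue II —
At Stage II.1 the shareholder must meet a preponderance (weight is at least 55): on (e) the weight is 67 less the opposing 12 gives net 55, ≥ 55, so (e) meets the standard.
  The shareholder carries Stage II.1; the board now bears the burden.
At Stage II.2 the board must meet any credible evidence (weight is at least 12): on (f) the weight is 49 less the opposing 32 gives net 17, ≥ 12, so (f) meets the standard; on (g) the weight is 73 less the opposing 61 gives net 12, which does reach 12, so (g) meets the standard.
  The board carries the last stage.
All stages carried — the board prevails on this issue.
Per-issue: Issue I → board; Issue II → board. The shareholder must prevail on at least one issue; overall, the board prevails.

board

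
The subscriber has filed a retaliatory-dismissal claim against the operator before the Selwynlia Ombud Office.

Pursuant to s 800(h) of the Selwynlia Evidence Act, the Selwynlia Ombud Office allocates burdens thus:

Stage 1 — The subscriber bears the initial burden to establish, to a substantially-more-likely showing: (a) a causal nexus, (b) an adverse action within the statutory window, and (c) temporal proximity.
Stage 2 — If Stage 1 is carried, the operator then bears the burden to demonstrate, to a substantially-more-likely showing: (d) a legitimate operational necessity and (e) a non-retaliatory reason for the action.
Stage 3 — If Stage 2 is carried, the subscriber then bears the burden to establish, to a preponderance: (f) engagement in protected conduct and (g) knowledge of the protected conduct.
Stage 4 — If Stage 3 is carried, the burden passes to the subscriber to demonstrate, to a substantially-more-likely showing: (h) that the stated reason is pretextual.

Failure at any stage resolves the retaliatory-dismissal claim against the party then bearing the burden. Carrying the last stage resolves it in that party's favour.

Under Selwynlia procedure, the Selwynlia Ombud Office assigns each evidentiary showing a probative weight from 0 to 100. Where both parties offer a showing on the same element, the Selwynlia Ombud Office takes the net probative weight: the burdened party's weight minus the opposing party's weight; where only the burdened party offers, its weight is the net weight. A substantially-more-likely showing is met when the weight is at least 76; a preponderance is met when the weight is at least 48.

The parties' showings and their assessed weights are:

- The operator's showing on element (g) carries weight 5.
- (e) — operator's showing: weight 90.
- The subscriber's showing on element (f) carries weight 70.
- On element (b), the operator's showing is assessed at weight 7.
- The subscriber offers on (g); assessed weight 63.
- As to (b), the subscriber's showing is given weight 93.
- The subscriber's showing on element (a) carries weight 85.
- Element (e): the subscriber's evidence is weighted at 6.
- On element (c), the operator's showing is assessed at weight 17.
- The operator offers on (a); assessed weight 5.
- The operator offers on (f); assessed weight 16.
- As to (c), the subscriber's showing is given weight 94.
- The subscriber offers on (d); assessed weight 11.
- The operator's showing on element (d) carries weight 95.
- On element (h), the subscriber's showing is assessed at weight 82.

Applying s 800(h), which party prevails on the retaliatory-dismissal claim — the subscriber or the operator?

subscriber

At Stage 1 the subscriber must meet a substantially-more-likely showing (weight is at least 76): on (a) the weight is 85 less the opposing 5 gives net 80, ≥ 76, so (a) meets the standard; on (b) the weight is 93 less the opposing 7 gives net 86, ≥ 76, so (b) meets the standard; on (c) the weight is 94 less the opposing 17 gives net 77, which does reach 76, so (c) meets the standard.
  All elements met. The burden passes to the operator.
At Stage 2 the operator must meet a substantially-more-likely showing (weight is at least 76): on (d) the weight is 95 less the opposing 11 gives net 84, ≥ 76, so (d) meets the standard; on (e) the weight is 90 less the opposing 6 gives net 84, which does reach 76, so (e) meets the standard.
  Stage 2 carried; the burden shifts to the subscriber.
At Stage 3 the subscriber must meet a preponderance (weight is at least 48): on (f) the weight is 70 less the opposing 16 gives net 54, ≥ 48, so (f) meets the standard; on (g) the weight is 63 less the opposing 5 gives net 58, ≥ 48, so (g) meets the standard.
  Stage 3 carried; the burden remains with the subscriber.
At Stage 4 the subscriber must meet a substantially-more-likely showing (weight is at least 76): on (h) the weight is 82, ≥ 76, so (h) meets the standard.
  All elements met at the final stage.
All stages carried — the subscriber prevails.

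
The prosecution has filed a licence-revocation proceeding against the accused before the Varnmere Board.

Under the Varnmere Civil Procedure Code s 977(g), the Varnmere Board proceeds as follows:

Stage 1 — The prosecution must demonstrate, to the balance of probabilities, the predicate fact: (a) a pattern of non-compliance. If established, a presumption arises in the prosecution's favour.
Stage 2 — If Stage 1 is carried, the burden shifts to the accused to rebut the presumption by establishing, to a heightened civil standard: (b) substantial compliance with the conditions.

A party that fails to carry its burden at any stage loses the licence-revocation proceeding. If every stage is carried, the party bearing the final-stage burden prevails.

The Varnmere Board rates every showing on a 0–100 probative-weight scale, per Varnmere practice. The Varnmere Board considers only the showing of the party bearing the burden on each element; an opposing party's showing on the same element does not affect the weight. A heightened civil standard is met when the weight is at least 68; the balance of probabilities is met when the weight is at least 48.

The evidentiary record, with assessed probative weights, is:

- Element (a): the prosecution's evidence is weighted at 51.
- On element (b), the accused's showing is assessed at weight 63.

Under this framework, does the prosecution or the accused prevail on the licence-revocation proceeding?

Stage 1 (prosecution, the balance of probabilities, weight is at least 48): (a) 51 ≥ 48 — meets.
  All elements met. The burden passes to the accused.
Stage 2 (accused, a heightened civil standard, weight is at least 68): (b) 63 < 68 — fails.
  Not every element is met, so the accused fails to carry Stage 2.
So the prosecution prevails.

prosecution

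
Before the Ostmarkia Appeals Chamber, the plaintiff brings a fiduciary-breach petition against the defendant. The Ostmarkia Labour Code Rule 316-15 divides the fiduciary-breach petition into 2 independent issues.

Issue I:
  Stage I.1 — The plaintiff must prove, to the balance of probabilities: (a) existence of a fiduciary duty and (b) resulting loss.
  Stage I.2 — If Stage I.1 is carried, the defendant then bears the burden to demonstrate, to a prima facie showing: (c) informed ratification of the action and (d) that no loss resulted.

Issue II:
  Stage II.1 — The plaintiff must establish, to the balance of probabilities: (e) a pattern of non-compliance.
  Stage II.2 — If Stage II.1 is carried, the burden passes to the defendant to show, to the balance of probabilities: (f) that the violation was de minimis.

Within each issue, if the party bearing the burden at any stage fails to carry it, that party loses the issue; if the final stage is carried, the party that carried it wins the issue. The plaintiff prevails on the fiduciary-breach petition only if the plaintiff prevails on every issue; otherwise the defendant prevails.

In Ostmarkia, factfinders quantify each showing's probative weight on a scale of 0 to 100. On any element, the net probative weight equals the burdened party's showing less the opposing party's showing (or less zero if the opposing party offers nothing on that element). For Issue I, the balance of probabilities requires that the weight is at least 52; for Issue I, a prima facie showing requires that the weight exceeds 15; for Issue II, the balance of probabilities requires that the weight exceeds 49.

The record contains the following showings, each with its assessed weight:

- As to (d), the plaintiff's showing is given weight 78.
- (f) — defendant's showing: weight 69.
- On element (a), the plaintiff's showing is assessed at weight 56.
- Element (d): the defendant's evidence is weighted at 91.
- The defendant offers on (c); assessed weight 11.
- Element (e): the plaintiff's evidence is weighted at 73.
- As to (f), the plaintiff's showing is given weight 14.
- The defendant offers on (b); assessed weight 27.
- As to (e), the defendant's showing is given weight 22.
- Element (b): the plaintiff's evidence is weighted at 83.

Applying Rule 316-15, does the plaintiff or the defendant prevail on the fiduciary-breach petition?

defendant

— Issue I —
At Stage I.1 the plaintiff must meet the balance of probabilities (weight is at least 52): on (a) the weight is 56, which does reach 52, so (a) meets the standard; on (b) the weight is 83 less the opposing 27 gives net 56, ≥ 52, so (b) meets the standard.
  Stage I.1 is satisfied; the onus moves to the defendant.
At Stage I.2 the defendant must meet a prima facie showing (weight exceeds 15): on (c) the weight is 11, which does not exceed 15, so (c) does not meet the standard; on (d) the weight is 91 less the opposing 78 gives net 13, ≤ 15, so (d) does not meet the standard.
  Not every element is met, so the defendant fails to carry Stage I.2.
The analysis ends at Stage I.2; the plaintiff prevails on this issue.
— Issue II —
Stage II.1 (plaintiff, the balance of probabilities, weight exceeds 49): (e) net 73−22=51 > 49 — meets.
  The plaintiff carries Stage II.1; the defendant now bears the burden.
Stage II.2 (defendant, the balance of probabilities, weight exceeds 49): (f) net 69−14=55 > 49 — meets.
  Stage II.2 carried; the final stage is satisfied.
All stages carried — the defendant prevails on this issue.
Per-issue: Issue I → plaintiff; Issue II → defendant. The plaintiff must prevail on every issue; overall, the defendant prevails.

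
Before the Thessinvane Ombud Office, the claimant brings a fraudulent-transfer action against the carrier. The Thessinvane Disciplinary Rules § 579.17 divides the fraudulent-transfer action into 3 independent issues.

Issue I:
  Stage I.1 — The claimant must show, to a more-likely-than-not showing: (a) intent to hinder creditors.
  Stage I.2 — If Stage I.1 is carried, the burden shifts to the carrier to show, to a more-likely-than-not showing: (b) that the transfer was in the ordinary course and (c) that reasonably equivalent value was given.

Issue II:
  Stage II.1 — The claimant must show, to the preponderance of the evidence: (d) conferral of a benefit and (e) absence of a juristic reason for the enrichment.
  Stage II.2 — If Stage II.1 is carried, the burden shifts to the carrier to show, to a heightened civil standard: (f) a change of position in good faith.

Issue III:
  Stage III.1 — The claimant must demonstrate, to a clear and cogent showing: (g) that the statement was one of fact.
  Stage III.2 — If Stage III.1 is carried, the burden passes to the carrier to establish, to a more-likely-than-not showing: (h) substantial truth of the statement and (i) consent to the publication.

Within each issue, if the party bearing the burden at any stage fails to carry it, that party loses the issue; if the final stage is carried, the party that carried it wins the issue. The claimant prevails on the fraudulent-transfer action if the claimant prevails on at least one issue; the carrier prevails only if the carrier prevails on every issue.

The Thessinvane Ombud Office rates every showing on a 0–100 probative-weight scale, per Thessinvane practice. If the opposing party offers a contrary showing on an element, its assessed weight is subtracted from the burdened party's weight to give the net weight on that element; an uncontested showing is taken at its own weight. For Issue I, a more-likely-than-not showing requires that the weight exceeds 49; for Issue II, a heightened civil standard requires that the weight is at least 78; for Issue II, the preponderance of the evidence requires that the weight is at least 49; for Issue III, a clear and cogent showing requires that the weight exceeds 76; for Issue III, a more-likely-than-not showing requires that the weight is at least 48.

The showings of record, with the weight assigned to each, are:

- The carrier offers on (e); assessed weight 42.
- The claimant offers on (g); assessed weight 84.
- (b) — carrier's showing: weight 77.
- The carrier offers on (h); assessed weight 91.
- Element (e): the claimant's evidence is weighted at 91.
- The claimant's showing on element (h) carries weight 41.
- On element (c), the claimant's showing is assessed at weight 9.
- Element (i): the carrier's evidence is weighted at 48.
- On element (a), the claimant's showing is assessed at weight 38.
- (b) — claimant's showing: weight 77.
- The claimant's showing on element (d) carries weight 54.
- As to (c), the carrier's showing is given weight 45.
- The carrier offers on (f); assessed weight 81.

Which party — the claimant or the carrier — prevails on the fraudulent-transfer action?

— Issue I —
Stage I.1 — burden on claimant; standard: a more-likely-than-not showing (weight exceeds 49).
    (a): 38 ≤ 49 [not met]
  The claimant does not carry Stage I.1.
So the carrier prevails on this issue.
— Issue II —
At Stage II.1 the claimant must meet the preponderance of the evidence (weight is at least 49): on (d) the weight is 54, ≥ 49, so (d) meets the standard; on (e) the weight is 91 less the opposing 42 gives net 49, which does reach 49, so (e) meets the standard.
  The claimant carries Stage II.1; the carrier now bears the burden.
At Stage II.2 the carrier must meet a heightened civil standard (weight is at least 78): on (f) the weight is 81, which does reach 78, so (f) meets the standard.
  The carrier carries the last stage.
All stages carried — the carrier prevails on this issue.
— Issue III —
Stage III.1 — burden on claimant; standard: a clear and cogent showing (weight exceeds 76).
    (g): 84 > 76 [met]
  The claimant carries Stage III.1; the carrier now bears the burden.
Stage III.2 — burden on carrier; standard: a more-likely-than-not showing (weight is at least 48).
    (h): 91 − 41 = 50 ≥ 48 [met]
    (i): 48 ≥ 48 [met]
  Stage III.2 carried; the final stage is satisfied.
With every stage satisfied, the carrier prevails on this issue.
Per-issue: Issue I → carrier; Issue II → carrier; Issue III → carrier. The claimant must prevail on at least one issue; overall, the carrier prevails.

carrier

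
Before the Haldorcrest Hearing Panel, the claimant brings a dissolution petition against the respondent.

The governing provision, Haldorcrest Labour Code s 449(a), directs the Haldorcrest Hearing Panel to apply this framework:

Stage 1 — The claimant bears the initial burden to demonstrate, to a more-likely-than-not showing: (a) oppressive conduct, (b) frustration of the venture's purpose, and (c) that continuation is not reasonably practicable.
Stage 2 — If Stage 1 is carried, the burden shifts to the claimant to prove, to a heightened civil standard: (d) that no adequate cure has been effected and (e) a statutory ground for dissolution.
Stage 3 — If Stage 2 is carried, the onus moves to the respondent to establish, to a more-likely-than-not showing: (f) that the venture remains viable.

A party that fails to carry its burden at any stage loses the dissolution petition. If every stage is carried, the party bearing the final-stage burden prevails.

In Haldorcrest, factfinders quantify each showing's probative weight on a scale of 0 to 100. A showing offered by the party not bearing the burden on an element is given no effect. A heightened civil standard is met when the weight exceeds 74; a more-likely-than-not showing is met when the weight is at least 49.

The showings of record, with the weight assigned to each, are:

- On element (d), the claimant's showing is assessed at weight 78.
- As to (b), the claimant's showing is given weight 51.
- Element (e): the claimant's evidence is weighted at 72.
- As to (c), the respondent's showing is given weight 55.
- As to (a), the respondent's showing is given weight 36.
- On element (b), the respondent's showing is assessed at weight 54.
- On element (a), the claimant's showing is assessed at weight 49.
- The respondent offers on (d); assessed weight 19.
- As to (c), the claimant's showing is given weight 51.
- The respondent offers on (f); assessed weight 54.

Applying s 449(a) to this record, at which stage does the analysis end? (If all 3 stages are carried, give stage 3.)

stage 2

Stage 1 (claimant, a more-likely-than-not showing, weight is at least 49): (a) 49 (respondent's 36 disregarded) ≥ 49 — meets; (b) 51 (respondent's 54 disregarded) ≥ 49 — meets; (c) 51 (respondent's 55 disregarded) ≥ 49 — meets.
  Stage 1 carried; the burden remains with the claimant.
Stage 2 (claimant, a heightened civil standard, weight exceeds 74): (d) 78 (respondent's 19 disregarded) > 74 — meets; (e) 72 ≤ 74 — fails.
  Stage 2 not carried; the claimant fails its burden.
The respondent prevails.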